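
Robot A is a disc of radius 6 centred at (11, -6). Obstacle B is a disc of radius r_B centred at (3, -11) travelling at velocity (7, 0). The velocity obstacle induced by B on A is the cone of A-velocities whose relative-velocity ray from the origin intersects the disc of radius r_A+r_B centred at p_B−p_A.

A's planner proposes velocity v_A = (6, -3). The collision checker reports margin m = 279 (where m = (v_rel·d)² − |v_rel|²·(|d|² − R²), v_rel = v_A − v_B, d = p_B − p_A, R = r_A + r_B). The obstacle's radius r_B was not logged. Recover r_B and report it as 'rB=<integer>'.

m = 279
d = (-8, -5);  v_rel = (-1, -3),  |v_rel|² = 10
v_rel×d = (-1)·(-5) − (-3)·(-8) = -19
since m = R²·10 − (-19)²:  R² = (361 + 279) / 10 = 64
R = √64 = 8  ⇒  r_B = 8 − 6 = 2

rB=2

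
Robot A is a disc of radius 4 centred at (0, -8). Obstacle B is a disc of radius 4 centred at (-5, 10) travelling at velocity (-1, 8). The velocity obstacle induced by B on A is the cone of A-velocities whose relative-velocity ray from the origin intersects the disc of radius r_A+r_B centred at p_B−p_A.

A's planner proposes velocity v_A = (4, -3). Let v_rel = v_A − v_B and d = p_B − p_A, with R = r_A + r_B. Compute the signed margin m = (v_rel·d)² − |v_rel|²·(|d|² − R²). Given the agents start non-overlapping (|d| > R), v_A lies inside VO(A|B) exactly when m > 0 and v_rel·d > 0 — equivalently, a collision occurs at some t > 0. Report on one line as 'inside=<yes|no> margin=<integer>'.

d = (-5, 18),  |d|² = 349;  R = 4+4 = 8,  c = 349−8² = 285
v_rel = (5, -11),  |v_rel|² = 146;  v_rel·d = (5)·(-5) + (-11)·(18) = -223
146·t² + 446·t + 285 = 0  ⇒  m = (-223)² − 146·285 = 8119
m = 8119 > 0,  v_rel·d = -223 < 0  ⇒  outside

inside=no margin=8119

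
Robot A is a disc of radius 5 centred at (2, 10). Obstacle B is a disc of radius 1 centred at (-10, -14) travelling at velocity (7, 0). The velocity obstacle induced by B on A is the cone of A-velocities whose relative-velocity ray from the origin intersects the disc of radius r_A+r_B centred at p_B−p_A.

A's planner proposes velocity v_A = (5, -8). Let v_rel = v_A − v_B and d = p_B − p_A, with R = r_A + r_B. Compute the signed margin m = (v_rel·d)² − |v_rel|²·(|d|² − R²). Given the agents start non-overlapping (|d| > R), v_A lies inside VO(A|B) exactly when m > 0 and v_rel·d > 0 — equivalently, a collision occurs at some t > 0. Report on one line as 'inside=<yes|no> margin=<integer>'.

d = (-12, -24),  |d|² = 720;  R = 5+1 = 6,  c = 720−6² = 684
v_rel = (-2, -8),  |v_rel|² = 68;  v_rel·d = (-2)·(-12) + (-8)·(-24) = 216
68·t² − 432·t + 684 = 0  ⇒  m = 216² − 68·684 = 144
m = 144 > 0,  v_rel·d = 216 > 0  ⇒  inside

inside=yes margin=144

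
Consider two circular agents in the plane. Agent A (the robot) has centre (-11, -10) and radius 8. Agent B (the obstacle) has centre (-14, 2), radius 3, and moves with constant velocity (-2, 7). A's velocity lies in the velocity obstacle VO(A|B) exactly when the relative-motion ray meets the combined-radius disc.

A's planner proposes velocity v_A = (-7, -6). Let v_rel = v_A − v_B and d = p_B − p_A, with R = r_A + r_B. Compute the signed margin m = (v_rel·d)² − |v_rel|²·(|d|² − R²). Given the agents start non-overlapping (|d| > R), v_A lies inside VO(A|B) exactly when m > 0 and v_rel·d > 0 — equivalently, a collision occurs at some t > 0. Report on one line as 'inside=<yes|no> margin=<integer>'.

d = (-3, 12),  |d|² = 153;  R = 8+3 = 11,  c = 153−11² = 32
v_rel = (-5, -13),  |v_rel|² = 194;  v_rel·d = (-5)·(-3) + (-13)·(12) = -141
194·t² + 282·t + 32 = 0  ⇒  m = (-141)² − 194·32 = 13673
m = 13673 > 0,  v_rel·d = -141 < 0  ⇒  outside

inside=no margin=13673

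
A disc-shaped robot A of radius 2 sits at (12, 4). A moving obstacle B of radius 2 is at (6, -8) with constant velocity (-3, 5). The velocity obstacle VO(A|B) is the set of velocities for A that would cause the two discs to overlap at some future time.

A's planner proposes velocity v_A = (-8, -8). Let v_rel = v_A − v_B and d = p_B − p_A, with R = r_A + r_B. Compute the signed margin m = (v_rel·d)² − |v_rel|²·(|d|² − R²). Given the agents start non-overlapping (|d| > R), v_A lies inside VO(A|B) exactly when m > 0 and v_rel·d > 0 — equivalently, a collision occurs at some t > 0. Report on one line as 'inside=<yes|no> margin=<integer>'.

d = (-6, -12),  |d|² = 180;  R = 2+2 = 4,  c = 180−4² = 164
v_rel = (-5, -13),  |v_rel|² = 194;  v_rel·d = (-5)·(-6) + (-13)·(-12) = 186
194·t² − 372·t + 164 = 0  ⇒  m = 186² − 194·164 = 2780
m = 2780 > 0,  v_rel·d = 186 > 0  ⇒  inside

inside=yes margin=2780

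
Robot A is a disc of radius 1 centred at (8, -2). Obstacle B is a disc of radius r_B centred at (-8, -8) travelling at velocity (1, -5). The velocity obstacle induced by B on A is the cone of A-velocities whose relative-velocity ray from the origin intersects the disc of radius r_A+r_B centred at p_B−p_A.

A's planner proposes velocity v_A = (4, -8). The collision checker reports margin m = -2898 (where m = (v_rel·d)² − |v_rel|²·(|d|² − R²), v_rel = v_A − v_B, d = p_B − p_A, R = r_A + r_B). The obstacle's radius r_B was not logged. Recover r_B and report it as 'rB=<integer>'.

m = -2898
d = (-16, -6);  v_rel = (3, -3),  |v_rel|² = 18
v_rel×d = (3)·(-6) − (-3)·(-16) = -66
since m = R²·18 − (-66)²:  R² = (4356 + -2898) / 18 = 81
R = √81 = 9  ⇒  r_B = 9 − 1 = 8

rB=8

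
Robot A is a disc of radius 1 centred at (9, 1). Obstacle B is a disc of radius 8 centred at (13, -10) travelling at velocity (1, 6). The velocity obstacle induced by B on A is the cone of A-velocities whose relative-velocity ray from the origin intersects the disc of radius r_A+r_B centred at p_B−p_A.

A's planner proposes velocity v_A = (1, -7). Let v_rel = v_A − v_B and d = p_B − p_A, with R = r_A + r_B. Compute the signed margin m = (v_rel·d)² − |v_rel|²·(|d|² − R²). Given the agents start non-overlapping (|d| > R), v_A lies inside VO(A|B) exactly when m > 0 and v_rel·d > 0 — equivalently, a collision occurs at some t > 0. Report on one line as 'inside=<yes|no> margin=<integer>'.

d = (4, -11),  |d|² = 137;  R = 1+8 = 9,  c = 137−9² = 56
v_rel = (0, -13),  |v_rel|² = 169;  v_rel·d = (0)·(4) + (-13)·(-11) = 143
169·t² − 286·t + 56 = 0  ⇒  m = 143² − 169·56 = 10985
m = 10985 > 0,  v_rel·d = 143 > 0  ⇒  inside

inside=yes margin=10985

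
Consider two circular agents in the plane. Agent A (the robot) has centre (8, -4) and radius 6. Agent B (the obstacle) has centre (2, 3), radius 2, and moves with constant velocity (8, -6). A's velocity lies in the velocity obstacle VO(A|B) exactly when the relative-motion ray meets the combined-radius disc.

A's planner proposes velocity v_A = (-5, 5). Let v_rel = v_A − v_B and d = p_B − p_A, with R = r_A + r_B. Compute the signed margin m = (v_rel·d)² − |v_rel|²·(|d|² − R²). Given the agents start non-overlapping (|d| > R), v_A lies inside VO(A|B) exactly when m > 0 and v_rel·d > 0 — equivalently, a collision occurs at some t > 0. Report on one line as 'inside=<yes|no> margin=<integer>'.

d = (-6, 7),  |d|² = 85;  R = 6+2 = 8,  c = 85−8² = 21
v_rel = (-13, 11),  |v_rel|² = 290;  v_rel·d = (-13)·(-6) + (11)·(7) = 155
290·t² − 310·t + 21 = 0  ⇒  m = 155² − 290·21 = 17935
m = 17935 > 0,  v_rel·d = 155 > 0  ⇒  inside

inside=yes margin=17935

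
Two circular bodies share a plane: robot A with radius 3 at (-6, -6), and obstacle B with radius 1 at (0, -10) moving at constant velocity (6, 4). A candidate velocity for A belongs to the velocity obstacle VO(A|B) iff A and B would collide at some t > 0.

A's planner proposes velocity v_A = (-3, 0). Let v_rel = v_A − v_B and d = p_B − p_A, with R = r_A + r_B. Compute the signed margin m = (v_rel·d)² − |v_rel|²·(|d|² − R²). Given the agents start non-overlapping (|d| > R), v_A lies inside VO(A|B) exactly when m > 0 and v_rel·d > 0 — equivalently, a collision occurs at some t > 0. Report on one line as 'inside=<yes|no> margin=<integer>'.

d = (6, -4),  |d|² = 52;  R = 3+1 = 4,  c = 52−4² = 36
v_rel = (-9, -4),  |v_rel|² = 97;  v_rel·d = (-9)·(6) + (-4)·(-4) = -38
97·t² + 76·t + 36 = 0  ⇒  m = (-38)² − 97·36 = -2048
m = -2048 < 0,  v_rel·d = -38 < 0  ⇒  outside

inside=no margin=-2048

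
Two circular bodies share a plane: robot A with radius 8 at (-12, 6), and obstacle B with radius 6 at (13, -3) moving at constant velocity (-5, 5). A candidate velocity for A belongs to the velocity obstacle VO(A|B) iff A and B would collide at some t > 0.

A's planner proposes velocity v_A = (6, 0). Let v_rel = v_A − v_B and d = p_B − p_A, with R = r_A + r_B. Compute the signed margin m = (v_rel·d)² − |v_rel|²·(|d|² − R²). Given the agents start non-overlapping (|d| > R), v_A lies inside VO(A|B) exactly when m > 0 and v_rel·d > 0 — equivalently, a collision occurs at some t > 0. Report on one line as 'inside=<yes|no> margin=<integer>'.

d = (25, -9),  |d|² = 706;  R = 8+6 = 14,  c = 706−14² = 510
v_rel = (11, -5),  |v_rel|² = 146;  v_rel·d = (11)·(25) + (-5)·(-9) = 320
146·t² − 640·t + 510 = 0  ⇒  m = 320² − 146·510 = 27940
m = 27940 > 0,  v_rel·d = 320 > 0  ⇒  inside

inside=yes margin=27940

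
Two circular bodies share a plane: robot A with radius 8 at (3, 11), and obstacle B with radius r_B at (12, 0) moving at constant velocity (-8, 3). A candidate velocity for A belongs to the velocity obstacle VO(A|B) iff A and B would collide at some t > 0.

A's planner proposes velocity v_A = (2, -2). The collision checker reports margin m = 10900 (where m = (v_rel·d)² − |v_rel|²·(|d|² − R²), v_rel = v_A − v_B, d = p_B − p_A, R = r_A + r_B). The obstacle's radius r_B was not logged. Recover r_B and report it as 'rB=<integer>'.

m = 10900
d = (9, -11);  v_rel = (10, -5),  |v_rel|² = 125
v_rel×d = (10)·(-11) − (-5)·(9) = -65
since m = R²·125 − (-65)²:  R² = (4225 + 10900) / 125 = 121
R = √121 = 11  ⇒  r_B = 11 − 8 = 3

rB=3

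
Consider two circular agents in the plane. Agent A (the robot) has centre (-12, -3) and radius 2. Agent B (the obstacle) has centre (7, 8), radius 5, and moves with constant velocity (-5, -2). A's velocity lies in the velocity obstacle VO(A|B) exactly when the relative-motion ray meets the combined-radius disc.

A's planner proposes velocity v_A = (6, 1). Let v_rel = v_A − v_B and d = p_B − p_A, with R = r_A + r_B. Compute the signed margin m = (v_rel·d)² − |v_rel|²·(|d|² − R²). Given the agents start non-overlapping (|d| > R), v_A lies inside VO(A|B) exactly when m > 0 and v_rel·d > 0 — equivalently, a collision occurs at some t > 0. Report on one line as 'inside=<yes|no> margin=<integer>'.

d = (19, 11),  |d|² = 482;  R = 2+5 = 7,  c = 482−7² = 433
v_rel = (11, 3),  |v_rel|² = 130;  v_rel·d = (11)·(19) + (3)·(11) = 242
130·t² − 484·t + 433 = 0  ⇒  m = 242² − 130·433 = 2274
m = 2274 > 0,  v_rel·d = 242 > 0  ⇒  inside

inside=yes margin=2274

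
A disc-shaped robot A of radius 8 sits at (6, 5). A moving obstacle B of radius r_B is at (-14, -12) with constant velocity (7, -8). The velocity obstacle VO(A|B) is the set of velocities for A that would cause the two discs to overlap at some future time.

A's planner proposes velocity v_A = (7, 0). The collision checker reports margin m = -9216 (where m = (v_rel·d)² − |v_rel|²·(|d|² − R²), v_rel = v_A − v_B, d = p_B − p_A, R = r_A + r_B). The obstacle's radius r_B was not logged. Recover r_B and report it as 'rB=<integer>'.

m = -9216
d = (-20, -17);  v_rel = (0, 8),  |v_rel|² = 64
v_rel×d = (0)·(-17) − (8)·(-20) = 160
since m = R²·64 − 160²:  R² = (25600 + -9216) / 64 = 256
R = √256 = 16  ⇒  r_B = 16 − 8 = 8

rB=8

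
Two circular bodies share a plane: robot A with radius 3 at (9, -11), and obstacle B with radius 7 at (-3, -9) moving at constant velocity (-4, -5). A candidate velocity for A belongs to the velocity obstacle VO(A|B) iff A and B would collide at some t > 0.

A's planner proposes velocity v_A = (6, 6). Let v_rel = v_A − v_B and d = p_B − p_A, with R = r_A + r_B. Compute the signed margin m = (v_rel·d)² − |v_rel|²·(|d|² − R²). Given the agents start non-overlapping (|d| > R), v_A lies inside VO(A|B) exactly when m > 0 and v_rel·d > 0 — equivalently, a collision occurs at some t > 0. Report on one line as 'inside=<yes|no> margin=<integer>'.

d = (-12, 2),  |d|² = 148;  R = 3+7 = 10,  c = 148−10² = 48
v_rel = (10, 11),  |v_rel|² = 221;  v_rel·d = (10)·(-12) + (11)·(2) = -98
221·t² + 196·t + 48 = 0  ⇒  m = (-98)² − 221·48 = -1004
m = -1004 < 0,  v_rel·d = -98 < 0  ⇒  outside

inside=no margin=-1004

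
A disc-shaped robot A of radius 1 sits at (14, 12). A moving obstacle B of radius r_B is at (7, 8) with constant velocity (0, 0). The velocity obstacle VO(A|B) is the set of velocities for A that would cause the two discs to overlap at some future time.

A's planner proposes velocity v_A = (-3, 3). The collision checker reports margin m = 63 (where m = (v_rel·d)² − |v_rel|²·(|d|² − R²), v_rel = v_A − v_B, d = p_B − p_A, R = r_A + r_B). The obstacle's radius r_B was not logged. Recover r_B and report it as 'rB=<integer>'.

m = 63
d = (-7, -4);  v_rel = (-3, 3),  |v_rel|² = 18
v_rel×d = (-3)·(-4) − (3)·(-7) = 33
since m = R²·18 − 33²:  R² = (1089 + 63) / 18 = 64
R = √64 = 8  ⇒  r_B = 8 − 1 = 7

rB=7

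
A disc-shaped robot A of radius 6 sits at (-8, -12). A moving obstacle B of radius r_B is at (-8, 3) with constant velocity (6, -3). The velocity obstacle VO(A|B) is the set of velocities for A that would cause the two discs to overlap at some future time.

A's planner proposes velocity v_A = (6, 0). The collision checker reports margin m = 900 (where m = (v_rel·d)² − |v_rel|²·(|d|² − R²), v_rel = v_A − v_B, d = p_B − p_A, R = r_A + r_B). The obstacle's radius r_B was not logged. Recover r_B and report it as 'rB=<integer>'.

m = 900
d = (0, 15);  v_rel = (0, 3),  |v_rel|² = 9
v_rel×d = (0)·(15) − (3)·(0) = 0
since m = R²·9 − 0²:  R² = (0 + 900) / 9 = 100
R = √100 = 10  ⇒  r_B = 10 − 6 = 4

rB=4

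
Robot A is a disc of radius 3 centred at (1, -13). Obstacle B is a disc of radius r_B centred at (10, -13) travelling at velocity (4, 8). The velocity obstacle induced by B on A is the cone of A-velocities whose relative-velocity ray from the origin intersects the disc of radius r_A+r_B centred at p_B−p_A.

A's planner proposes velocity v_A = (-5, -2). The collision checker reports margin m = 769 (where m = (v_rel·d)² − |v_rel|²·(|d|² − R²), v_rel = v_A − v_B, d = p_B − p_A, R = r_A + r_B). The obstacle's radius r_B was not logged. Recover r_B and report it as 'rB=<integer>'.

m = 769
d = (9, 0);  v_rel = (-9, -10),  |v_rel|² = 181
v_rel×d = (-9)·(0) − (-10)·(9) = 90
since m = R²·181 − 90²:  R² = (8100 + 769) / 181 = 49
R = √49 = 7  ⇒  r_B = 7 − 3 = 4

rB=4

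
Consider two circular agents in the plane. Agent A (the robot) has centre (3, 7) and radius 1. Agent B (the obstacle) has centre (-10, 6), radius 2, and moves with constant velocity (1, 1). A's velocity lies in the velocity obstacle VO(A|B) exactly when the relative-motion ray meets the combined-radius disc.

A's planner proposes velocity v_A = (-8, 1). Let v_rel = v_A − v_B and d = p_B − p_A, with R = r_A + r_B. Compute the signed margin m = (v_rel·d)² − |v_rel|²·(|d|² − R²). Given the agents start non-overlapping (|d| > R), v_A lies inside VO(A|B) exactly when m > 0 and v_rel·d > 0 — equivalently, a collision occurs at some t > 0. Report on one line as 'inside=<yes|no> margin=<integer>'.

d = (-13, -1),  |d|² = 170;  R = 1+2 = 3,  c = 170−3² = 161
v_rel = (-9, 0),  |v_rel|² = 81;  v_rel·d = (-9)·(-13) + (0)·(-1) = 117
81·t² − 234·t + 161 = 0  ⇒  m = 117² − 81·161 = 648
m = 648 > 0,  v_rel·d = 117 > 0  ⇒  inside

inside=yes margin=648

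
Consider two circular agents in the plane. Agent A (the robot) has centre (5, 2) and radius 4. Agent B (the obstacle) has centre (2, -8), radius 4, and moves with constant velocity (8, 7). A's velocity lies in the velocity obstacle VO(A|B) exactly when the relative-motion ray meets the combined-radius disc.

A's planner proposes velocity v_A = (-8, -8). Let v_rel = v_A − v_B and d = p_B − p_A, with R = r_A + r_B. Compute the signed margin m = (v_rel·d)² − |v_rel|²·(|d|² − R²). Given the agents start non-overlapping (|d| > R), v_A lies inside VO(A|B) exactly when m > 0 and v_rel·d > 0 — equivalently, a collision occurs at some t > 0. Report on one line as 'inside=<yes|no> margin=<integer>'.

d = (-3, -10),  |d|² = 109;  R = 4+4 = 8,  c = 109−8² = 45
v_rel = (-16, -15),  |v_rel|² = 481;  v_rel·d = (-16)·(-3) + (-15)·(-10) = 198
481·t² − 396·t + 45 = 0  ⇒  m = 198² − 481·45 = 17559
m = 17559 > 0,  v_rel·d = 198 > 0  ⇒  inside

inside=yes margin=17559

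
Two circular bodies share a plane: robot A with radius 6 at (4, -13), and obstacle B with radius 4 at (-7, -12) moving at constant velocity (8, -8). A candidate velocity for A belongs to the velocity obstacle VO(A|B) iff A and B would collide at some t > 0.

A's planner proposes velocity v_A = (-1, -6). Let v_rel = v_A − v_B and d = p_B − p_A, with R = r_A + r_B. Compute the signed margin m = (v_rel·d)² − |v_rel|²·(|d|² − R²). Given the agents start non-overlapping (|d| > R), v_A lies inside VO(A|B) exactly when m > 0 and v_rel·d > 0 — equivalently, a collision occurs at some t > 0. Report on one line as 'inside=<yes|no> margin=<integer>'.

d = (-11, 1),  |d|² = 122;  R = 6+4 = 10,  c = 122−10² = 22
v_rel = (-9, 2),  |v_rel|² = 85;  v_rel·d = (-9)·(-11) + (2)·(1) = 101
85·t² − 202·t + 22 = 0  ⇒  m = 101² − 85·22 = 8331
m = 8331 > 0,  v_rel·d = 101 > 0  ⇒  inside

inside=yes margin=8331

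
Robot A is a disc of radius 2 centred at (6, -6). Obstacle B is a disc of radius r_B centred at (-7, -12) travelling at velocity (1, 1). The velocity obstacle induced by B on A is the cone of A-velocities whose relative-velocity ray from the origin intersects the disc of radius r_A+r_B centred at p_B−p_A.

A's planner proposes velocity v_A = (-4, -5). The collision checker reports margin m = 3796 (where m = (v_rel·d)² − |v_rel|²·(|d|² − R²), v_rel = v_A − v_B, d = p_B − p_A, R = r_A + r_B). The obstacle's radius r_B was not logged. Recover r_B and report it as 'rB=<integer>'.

m = 3796
d = (-13, -6);  v_rel = (-5, -6),  |v_rel|² = 61
v_rel×d = (-5)·(-6) − (-6)·(-13) = -48
since m = R²·61 − (-48)²:  R² = (2304 + 3796) / 61 = 100
R = √100 = 10  ⇒  r_B = 10 − 2 = 8

rB=8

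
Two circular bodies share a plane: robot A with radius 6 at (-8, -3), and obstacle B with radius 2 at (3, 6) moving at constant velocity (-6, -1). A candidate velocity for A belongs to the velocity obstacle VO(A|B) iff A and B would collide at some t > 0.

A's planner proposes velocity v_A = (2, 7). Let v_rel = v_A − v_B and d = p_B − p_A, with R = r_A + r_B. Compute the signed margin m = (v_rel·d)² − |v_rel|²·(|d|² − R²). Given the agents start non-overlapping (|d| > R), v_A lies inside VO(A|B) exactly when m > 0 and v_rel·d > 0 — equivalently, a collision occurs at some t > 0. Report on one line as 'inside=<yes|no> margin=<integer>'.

d = (11, 9),  |d|² = 202;  R = 6+2 = 8,  c = 202−8² = 138
v_rel = (8, 8),  |v_rel|² = 128;  v_rel·d = (8)·(11) + (8)·(9) = 160
128·t² − 320·t + 138 = 0  ⇒  m = 160² − 128·138 = 7936
m = 7936 > 0,  v_rel·d = 160 > 0  ⇒  inside

inside=yes margin=7936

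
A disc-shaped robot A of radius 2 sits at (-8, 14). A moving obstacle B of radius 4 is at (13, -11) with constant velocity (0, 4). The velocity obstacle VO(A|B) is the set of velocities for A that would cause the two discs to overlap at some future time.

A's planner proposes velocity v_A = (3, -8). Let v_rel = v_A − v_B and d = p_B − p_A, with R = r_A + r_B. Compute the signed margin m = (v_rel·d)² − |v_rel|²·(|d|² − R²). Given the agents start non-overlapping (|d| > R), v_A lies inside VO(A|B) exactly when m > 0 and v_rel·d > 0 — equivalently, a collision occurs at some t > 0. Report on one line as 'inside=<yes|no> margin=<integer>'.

d = (21, -25),  |d|² = 1066;  R = 2+4 = 6,  c = 1066−6² = 1030
v_rel = (3, -12),  |v_rel|² = 153;  v_rel·d = (3)·(21) + (-12)·(-25) = 363
153·t² − 726·t + 1030 = 0  ⇒  m = 363² − 153·1030 = -25821
m = -25821 < 0,  v_rel·d = 363 > 0  ⇒  outside

inside=no margin=-25821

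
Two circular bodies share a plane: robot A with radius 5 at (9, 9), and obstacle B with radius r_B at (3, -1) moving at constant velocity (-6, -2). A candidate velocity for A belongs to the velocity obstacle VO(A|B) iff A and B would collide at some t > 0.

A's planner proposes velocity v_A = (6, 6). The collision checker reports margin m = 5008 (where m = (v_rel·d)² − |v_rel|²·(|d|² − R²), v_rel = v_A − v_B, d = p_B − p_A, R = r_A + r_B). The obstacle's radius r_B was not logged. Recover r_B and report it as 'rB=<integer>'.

m = 5008
d = (-6, -10);  v_rel = (12, 8),  |v_rel|² = 208
v_rel×d = (12)·(-10) − (8)·(-6) = -72
since m = R²·208 − (-72)²:  R² = (5184 + 5008) / 208 = 49
R = √49 = 7  ⇒  r_B = 7 − 5 = 2

rB=2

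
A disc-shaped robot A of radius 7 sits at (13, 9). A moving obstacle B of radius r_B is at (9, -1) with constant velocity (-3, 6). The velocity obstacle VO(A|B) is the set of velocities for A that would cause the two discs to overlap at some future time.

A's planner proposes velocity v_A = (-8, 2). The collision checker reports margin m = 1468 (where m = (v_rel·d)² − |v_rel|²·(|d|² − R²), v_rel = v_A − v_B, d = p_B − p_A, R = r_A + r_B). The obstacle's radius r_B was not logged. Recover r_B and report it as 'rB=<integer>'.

m = 1468
d = (-4, -10);  v_rel = (-5, -4),  |v_rel|² = 41
v_rel×d = (-5)·(-10) − (-4)·(-4) = 34
since m = R²·41 − 34²:  R² = (1156 + 1468) / 41 = 64
R = √64 = 8  ⇒  r_B = 8 − 7 = 1

rB=1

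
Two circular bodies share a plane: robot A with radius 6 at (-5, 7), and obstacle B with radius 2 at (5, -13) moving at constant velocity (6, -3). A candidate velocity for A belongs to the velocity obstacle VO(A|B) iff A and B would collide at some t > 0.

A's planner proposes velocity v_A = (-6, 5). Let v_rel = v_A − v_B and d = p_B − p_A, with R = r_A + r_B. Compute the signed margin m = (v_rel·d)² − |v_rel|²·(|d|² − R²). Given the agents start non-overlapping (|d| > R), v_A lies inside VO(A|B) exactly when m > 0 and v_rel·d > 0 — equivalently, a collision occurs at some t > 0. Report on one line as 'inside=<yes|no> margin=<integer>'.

d = (10, -20),  |d|² = 500;  R = 6+2 = 8,  c = 500−8² = 436
v_rel = (-12, 8),  |v_rel|² = 208;  v_rel·d = (-12)·(10) + (8)·(-20) = -280
208·t² + 560·t + 436 = 0  ⇒  m = (-280)² − 208·436 = -12288
m = -12288 < 0,  v_rel·d = -280 < 0  ⇒  outside

inside=no margin=-12288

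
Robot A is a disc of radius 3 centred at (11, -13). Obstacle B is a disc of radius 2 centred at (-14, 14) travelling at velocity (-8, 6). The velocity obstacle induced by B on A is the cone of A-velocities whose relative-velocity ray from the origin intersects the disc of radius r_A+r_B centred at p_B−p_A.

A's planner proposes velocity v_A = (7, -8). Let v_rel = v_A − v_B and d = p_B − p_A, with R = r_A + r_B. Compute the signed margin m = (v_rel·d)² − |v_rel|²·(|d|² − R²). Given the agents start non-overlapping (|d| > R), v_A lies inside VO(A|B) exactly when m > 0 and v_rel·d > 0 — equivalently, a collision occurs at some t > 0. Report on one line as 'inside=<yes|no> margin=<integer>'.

d = (-25, 27),  |d|² = 1354;  R = 3+2 = 5,  c = 1354−5² = 1329
v_rel = (15, -14),  |v_rel|² = 421;  v_rel·d = (15)·(-25) + (-14)·(27) = -753
421·t² + 1506·t + 1329 = 0  ⇒  m = (-753)² − 421·1329 = 7500
m = 7500 > 0,  v_rel·d = -753 < 0  ⇒  outside

inside=no margin=7500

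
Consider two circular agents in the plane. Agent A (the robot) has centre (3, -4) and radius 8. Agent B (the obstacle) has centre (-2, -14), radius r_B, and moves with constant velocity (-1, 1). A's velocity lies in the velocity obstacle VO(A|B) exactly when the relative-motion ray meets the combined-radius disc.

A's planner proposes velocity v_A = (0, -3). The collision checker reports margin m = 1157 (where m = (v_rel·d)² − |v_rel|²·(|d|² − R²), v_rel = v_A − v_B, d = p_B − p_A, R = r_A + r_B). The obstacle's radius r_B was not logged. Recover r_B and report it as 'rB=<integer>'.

m = 1157
d = (-5, -10);  v_rel = (1, -4),  |v_rel|² = 17
v_rel×d = (1)·(-10) − (-4)·(-5) = -30
since m = R²·17 − (-30)²:  R² = (900 + 1157) / 17 = 121
R = √121 = 11  ⇒  r_B = 11 − 8 = 3

rB=3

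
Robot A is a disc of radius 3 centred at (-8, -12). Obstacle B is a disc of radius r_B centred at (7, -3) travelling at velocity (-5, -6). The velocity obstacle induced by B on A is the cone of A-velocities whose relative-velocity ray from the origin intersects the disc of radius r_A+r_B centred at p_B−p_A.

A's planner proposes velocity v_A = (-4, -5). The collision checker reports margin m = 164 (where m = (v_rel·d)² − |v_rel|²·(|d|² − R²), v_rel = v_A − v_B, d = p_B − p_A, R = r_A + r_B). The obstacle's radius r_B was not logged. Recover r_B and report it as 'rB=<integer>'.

m = 164
d = (15, 9);  v_rel = (1, 1),  |v_rel|² = 2
v_rel×d = (1)·(9) − (1)·(15) = -6
since m = R²·2 − (-6)²:  R² = (36 + 164) / 2 = 100
R = √100 = 10  ⇒  r_B = 10 − 3 = 7

rB=7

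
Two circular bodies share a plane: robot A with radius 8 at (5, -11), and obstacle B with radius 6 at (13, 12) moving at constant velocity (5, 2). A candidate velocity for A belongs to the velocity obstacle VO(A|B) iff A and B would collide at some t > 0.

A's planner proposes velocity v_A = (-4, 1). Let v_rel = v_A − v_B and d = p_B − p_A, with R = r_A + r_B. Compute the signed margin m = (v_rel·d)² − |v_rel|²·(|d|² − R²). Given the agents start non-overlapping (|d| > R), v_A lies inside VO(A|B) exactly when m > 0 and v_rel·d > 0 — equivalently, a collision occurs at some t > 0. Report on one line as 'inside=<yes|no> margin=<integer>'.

d = (8, 23),  |d|² = 593;  R = 8+6 = 14,  c = 593−14² = 397
v_rel = (-9, -1),  |v_rel|² = 82;  v_rel·d = (-9)·(8) + (-1)·(23) = -95
82·t² + 190·t + 397 = 0  ⇒  m = (-95)² − 82·397 = -23529
m = -23529 < 0,  v_rel·d = -95 < 0  ⇒  outside

inside=no margin=-23529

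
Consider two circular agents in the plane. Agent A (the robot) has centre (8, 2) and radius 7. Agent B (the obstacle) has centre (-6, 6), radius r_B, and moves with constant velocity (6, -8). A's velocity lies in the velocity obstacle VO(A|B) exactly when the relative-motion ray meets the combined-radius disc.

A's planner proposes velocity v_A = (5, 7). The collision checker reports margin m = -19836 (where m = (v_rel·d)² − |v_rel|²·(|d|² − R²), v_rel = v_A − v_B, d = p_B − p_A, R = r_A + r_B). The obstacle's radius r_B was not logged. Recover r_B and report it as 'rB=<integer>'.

m = -19836
d = (-14, 4);  v_rel = (-1, 15),  |v_rel|² = 226
v_rel×d = (-1)·(4) − (15)·(-14) = 206
since m = R²·226 − 206²:  R² = (42436 + -19836) / 226 = 100
R = √100 = 10  ⇒  r_B = 10 − 7 = 3

rB=3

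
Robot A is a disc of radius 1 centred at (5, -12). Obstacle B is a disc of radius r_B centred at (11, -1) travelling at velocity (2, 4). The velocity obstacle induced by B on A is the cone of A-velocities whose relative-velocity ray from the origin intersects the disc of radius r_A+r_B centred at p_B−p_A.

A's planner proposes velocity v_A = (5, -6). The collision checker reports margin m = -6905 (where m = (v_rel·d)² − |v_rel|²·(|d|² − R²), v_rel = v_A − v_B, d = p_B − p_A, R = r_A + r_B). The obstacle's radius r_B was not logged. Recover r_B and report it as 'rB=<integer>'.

m = -6905
d = (6, 11);  v_rel = (3, -10),  |v_rel|² = 109
v_rel×d = (3)·(11) − (-10)·(6) = 93
since m = R²·109 − 93²:  R² = (8649 + -6905) / 109 = 16
R = √16 = 4  ⇒  r_B = 4 − 1 = 3

rB=3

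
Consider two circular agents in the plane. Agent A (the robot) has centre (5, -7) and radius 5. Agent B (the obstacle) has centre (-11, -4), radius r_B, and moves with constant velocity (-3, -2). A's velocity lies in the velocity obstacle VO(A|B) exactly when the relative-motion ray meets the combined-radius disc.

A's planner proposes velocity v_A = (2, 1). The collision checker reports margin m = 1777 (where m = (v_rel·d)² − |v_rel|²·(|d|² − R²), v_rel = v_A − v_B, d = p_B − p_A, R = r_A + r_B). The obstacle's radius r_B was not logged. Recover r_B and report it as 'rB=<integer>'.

m = 1777
d = (-16, 3);  v_rel = (5, 3),  |v_rel|² = 34
v_rel×d = (5)·(3) − (3)·(-16) = 63
since m = R²·34 − 63²:  R² = (3969 + 1777) / 34 = 169
R = √169 = 13  ⇒  r_B = 13 − 5 = 8

rB=8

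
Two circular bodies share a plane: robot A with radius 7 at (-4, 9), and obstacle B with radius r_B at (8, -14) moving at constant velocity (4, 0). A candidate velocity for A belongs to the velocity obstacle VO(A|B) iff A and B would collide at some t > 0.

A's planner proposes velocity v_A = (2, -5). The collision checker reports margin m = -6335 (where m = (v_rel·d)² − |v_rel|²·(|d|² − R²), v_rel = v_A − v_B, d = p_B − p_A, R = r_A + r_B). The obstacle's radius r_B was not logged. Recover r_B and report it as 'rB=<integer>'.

m = -6335
d = (12, -23);  v_rel = (-2, -5),  |v_rel|² = 29
v_rel×d = (-2)·(-23) − (-5)·(12) = 106
since m = R²·29 − 106²:  R² = (11236 + -6335) / 29 = 169
R = √169 = 13  ⇒  r_B = 13 − 7 = 6

rB=6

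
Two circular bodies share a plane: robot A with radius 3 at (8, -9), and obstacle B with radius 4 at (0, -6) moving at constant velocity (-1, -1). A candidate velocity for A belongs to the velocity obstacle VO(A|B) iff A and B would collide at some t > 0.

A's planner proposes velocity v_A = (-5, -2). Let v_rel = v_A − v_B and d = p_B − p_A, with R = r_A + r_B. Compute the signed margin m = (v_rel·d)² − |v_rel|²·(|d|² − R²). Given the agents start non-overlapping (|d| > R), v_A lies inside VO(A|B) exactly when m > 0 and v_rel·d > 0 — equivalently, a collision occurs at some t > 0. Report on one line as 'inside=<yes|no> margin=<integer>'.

d = (-8, 3),  |d|² = 73;  R = 3+4 = 7,  c = 73−7² = 24
v_rel = (-4, -1),  |v_rel|² = 17;  v_rel·d = (-4)·(-8) + (-1)·(3) = 29
17·t² − 58·t + 24 = 0  ⇒  m = 29² − 17·24 = 433
m = 433 > 0,  v_rel·d = 29 > 0  ⇒  inside

inside=yes margin=433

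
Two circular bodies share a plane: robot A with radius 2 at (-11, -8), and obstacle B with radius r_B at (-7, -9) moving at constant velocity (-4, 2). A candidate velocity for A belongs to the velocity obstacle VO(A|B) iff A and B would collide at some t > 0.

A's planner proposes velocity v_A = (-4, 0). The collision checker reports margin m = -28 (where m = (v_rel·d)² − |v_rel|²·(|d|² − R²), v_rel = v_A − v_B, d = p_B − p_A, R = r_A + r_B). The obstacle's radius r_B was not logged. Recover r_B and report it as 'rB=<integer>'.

m = -28
d = (4, -1);  v_rel = (0, -2),  |v_rel|² = 4
v_rel×d = (0)·(-1) − (-2)·(4) = 8
since m = R²·4 − 8²:  R² = (64 + -28) / 4 = 9
R = √9 = 3  ⇒  r_B = 3 − 2 = 1

rB=1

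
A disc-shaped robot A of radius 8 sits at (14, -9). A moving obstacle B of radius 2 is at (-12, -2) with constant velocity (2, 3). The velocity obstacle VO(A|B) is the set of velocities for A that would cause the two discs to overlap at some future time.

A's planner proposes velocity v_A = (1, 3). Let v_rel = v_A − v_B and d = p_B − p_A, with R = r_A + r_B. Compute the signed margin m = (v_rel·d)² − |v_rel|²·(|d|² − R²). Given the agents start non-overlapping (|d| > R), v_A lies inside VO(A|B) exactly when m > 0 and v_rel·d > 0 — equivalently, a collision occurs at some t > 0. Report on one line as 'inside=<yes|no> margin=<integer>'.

d = (-26, 7),  |d|² = 725;  R = 8+2 = 10,  c = 725−10² = 625
v_rel = (-1, 0),  |v_rel|² = 1;  v_rel·d = (-1)·(-26) + (0)·(7) = 26
1·t² − 52·t + 625 = 0  ⇒  m = 26² − 1·625 = 51
m = 51 > 0,  v_rel·d = 26 > 0  ⇒  inside

inside=yes margin=51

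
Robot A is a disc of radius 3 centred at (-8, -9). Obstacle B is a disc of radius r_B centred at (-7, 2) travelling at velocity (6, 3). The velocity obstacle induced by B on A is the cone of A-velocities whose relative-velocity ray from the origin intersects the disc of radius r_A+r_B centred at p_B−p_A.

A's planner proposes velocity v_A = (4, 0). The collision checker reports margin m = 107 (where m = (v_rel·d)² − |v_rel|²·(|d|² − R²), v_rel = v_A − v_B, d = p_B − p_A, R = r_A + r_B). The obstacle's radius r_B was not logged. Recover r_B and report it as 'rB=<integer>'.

m = 107
d = (1, 11);  v_rel = (-2, -3),  |v_rel|² = 13
v_rel×d = (-2)·(11) − (-3)·(1) = -19
since m = R²·13 − (-19)²:  R² = (361 + 107) / 13 = 36
R = √36 = 6  ⇒  r_B = 6 − 3 = 3

rB=3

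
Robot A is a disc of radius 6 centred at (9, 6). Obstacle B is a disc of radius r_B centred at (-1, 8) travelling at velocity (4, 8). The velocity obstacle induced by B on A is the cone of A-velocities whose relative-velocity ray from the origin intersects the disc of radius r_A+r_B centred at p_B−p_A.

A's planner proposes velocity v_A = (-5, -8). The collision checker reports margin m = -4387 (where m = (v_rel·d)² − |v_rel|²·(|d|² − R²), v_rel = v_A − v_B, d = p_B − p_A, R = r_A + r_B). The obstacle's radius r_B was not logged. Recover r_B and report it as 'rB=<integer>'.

m = -4387
d = (-10, 2);  v_rel = (-9, -16),  |v_rel|² = 337
v_rel×d = (-9)·(2) − (-16)·(-10) = -178
since m = R²·337 − (-178)²:  R² = (31684 + -4387) / 337 = 81
R = √81 = 9  ⇒  r_B = 9 − 6 = 3

rB=3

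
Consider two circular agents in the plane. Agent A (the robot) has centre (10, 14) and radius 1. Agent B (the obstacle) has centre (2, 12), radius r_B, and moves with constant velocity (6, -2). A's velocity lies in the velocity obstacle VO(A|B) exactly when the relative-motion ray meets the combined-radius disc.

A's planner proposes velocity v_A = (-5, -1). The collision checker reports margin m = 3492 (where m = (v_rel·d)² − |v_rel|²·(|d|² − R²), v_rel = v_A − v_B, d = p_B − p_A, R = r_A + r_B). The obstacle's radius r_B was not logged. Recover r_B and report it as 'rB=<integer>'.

m = 3492
d = (-8, -2);  v_rel = (-11, 1),  |v_rel|² = 122
v_rel×d = (-11)·(-2) − (1)·(-8) = 30
since m = R²·122 − 30²:  R² = (900 + 3492) / 122 = 36
R = √36 = 6  ⇒  r_B = 6 − 1 = 5

rB=5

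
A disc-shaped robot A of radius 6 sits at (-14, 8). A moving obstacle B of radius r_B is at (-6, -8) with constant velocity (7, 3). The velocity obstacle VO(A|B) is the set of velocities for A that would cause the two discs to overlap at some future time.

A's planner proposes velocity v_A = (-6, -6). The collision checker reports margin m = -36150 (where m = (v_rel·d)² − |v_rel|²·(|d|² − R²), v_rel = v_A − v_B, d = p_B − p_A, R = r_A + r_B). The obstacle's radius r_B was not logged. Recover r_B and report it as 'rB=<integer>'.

m = -36150
d = (8, -16);  v_rel = (-13, -9),  |v_rel|² = 250
v_rel×d = (-13)·(-16) − (-9)·(8) = 280
since m = R²·250 − 280²:  R² = (78400 + -36150) / 250 = 169
R = √169 = 13  ⇒  r_B = 13 − 6 = 7

rB=7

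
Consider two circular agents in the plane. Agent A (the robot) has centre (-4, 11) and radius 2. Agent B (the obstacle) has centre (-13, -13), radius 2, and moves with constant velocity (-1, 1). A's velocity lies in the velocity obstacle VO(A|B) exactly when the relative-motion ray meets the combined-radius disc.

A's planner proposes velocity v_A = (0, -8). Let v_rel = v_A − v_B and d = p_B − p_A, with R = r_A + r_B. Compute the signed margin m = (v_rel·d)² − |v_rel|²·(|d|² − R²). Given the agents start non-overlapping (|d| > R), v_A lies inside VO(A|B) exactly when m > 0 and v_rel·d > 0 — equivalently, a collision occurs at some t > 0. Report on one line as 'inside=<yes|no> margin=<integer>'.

d = (-9, -24),  |d|² = 657;  R = 2+2 = 4,  c = 657−4² = 641
v_rel = (1, -9),  |v_rel|² = 82;  v_rel·d = (1)·(-9) + (-9)·(-24) = 207
82·t² − 414·t + 641 = 0  ⇒  m = 207² − 82·641 = -9713
m = -9713 < 0,  v_rel·d = 207 > 0  ⇒  outside

inside=no margin=-9713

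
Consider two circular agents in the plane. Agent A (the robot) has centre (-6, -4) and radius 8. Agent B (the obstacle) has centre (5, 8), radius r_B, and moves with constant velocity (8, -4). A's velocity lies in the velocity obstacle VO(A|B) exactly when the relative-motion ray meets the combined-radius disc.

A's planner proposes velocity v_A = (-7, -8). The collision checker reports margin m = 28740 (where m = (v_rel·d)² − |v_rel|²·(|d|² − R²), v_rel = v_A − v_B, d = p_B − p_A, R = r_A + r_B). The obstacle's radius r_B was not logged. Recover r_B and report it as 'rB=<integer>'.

m = 28740
d = (11, 12);  v_rel = (-15, -4),  |v_rel|² = 241
v_rel×d = (-15)·(12) − (-4)·(11) = -136
since m = R²·241 − (-136)²:  R² = (18496 + 28740) / 241 = 196
R = √196 = 14  ⇒  r_B = 14 − 8 = 6

rB=6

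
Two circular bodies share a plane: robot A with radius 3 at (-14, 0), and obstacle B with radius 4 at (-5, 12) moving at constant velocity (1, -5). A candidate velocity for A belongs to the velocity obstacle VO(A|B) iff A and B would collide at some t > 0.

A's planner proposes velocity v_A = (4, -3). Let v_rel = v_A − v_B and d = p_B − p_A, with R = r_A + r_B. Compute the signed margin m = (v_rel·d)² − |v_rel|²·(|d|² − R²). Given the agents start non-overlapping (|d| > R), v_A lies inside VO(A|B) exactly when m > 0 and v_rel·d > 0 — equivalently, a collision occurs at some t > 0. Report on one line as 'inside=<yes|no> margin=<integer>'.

d = (9, 12),  |d|² = 225;  R = 3+4 = 7,  c = 225−7² = 176
v_rel = (3, 2),  |v_rel|² = 13;  v_rel·d = (3)·(9) + (2)·(12) = 51
13·t² − 102·t + 176 = 0  ⇒  m = 51² − 13·176 = 313
m = 313 > 0,  v_rel·d = 51 > 0  ⇒  inside

inside=yes margin=313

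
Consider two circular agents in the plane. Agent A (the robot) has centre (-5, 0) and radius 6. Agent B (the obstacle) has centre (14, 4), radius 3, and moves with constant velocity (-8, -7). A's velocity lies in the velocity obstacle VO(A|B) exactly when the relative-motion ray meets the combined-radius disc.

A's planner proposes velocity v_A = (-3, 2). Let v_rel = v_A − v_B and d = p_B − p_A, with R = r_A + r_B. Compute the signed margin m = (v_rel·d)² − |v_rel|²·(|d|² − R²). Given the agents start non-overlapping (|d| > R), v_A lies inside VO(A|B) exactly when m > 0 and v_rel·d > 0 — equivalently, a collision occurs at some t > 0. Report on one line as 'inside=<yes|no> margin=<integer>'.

d = (19, 4),  |d|² = 377;  R = 6+3 = 9,  c = 377−9² = 296
v_rel = (5, 9),  |v_rel|² = 106;  v_rel·d = (5)·(19) + (9)·(4) = 131
106·t² − 262·t + 296 = 0  ⇒  m = 131² − 106·296 = -14215
m = -14215 < 0,  v_rel·d = 131 > 0  ⇒  outside

inside=no margin=-14215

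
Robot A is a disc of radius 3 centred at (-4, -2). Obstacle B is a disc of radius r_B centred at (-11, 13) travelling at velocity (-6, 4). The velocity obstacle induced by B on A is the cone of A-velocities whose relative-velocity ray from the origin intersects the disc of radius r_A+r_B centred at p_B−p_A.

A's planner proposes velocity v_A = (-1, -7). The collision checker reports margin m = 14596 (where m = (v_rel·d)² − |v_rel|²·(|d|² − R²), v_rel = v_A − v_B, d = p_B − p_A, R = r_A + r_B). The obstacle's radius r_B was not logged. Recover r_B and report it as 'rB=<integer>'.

m = 14596
d = (-7, 15);  v_rel = (5, -11),  |v_rel|² = 146
v_rel×d = (5)·(15) − (-11)·(-7) = -2
since m = R²·146 − (-2)²:  R² = (4 + 14596) / 146 = 100
R = √100 = 10  ⇒  r_B = 10 − 3 = 7

rB=7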